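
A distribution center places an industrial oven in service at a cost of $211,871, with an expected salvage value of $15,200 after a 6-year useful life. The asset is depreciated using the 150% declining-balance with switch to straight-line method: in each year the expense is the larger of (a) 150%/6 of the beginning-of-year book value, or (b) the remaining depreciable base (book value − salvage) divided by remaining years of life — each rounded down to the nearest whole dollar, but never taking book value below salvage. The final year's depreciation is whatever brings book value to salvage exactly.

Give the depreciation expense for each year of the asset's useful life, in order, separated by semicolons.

Depreciable base = $211,871 − $15,200 = $196,671.
Year 1: DB = ⌊$211,871 × 150%/6⌋ = $52,967; SL = ⌊$196,671/6⌋ = $32,778 → take DB $52,967. Book value $158,904.
Year 2: DB = ⌊$158,904 × 150%/6⌋ = $39,726; SL = ⌊$143,704/5⌋ = $28,740 → take DB $39,726. Book value $119,178.
Year 3: DB = ⌊$119,178 × 150%/6⌋ = $29,794; SL = ⌊$103,978/4⌋ = $25,994 → take DB $29,794. Book value $89,384.
Year 4: DB = ⌊$89,384 × 150%/6⌋ = $22,346; SL = ⌊$74,184/3⌋ = $24,728 → take SL $24,728. Book value $64,656.
Year 5: DB = ⌊$64,656 × 150%/6⌋ = $16,164; SL = ⌊$49,456/2⌋ = $24,728 → take SL $24,728. Book value $39,928.
Year 6 (final): $39,928 − $15,200 = $24,728. Book value $15,200.

$52,967; $39,726; $29,794; $24,728; $24,728; $24,728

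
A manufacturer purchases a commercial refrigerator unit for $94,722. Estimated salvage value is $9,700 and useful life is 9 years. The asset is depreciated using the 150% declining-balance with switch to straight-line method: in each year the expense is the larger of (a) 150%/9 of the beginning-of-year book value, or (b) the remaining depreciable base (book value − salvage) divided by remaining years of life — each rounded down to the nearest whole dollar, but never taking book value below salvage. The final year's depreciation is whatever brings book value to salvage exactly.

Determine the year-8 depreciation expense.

$7,092

Depreciable base = $94,722 − $9,700 = $85,022.
Year 1: DB = ⌊$94,722 × 150%/9⌋ = $15,787; SL = ⌊$85,022/9⌋ = $9,446 → take DB $15,787. Book value $78,935.
Year 2: DB = ⌊$78,935 × 150%/9⌋ = $13,155; SL = ⌊$69,235/8⌋ = $8,654 → take DB $13,155. Book value $65,780.
Year 3: DB = ⌊$65,780 × 150%/9⌋ = $10,963; SL = ⌊$56,080/7⌋ = $8,011 → take DB $10,963. Book value $54,817.
Year 4: DB = ⌊$54,817 × 150%/9⌋ = $9,136; SL = ⌊$45,117/6⌋ = $7,519 → take DB $9,136. Book value $45,681.
Year 5: DB = ⌊$45,681 × 150%/9⌋ = $7,613; SL = ⌊$35,981/5⌋ = $7,196 → take DB $7,613. Book value $38,068.
Year 6: DB = ⌊$38,068 × 150%/9⌋ = $6,344; SL = ⌊$28,368/4⌋ = $7,092 → take SL $7,092. Book value $30,976.
Year 7: DB = ⌊$30,976 × 150%/9⌋ = $5,162; SL = ⌊$21,276/3⌋ = $7,092 → take SL $7,092. Book value $23,884.
Year 8: DB = ⌊$23,884 × 150%/9⌋ = $3,980; SL = ⌊$14,184/2⌋ = $7,092 → take SL $7,092. Book value $16,792.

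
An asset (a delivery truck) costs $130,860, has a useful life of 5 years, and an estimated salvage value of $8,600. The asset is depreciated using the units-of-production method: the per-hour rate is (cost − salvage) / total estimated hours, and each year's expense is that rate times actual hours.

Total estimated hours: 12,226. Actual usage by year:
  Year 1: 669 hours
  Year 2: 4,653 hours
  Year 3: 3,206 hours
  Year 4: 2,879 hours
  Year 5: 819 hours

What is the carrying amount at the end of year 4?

$16,790

Depreciable base = $130,860 − $8,600 = $122,260.
Rate = $122,260 / 12,226 hours = $10 per hour.
Year 1: 669 × $10 = $6,690. Book value $124,170.
Year 2: 4,653 × $10 = $46,530. Book value $77,640.
Year 3: 3,206 × $10 = $32,060. Book value $45,580.
Year 4: 2,879 × $10 = $28,790. Book value $16,790.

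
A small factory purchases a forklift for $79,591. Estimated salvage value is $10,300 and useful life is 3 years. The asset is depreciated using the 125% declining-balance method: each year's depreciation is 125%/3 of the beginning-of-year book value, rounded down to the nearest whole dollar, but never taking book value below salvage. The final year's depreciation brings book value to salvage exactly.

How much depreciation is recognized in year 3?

Depreciable base = $79,591 − $10,300 = $69,291.
Year 1: ⌊$79,591 × 125%/3⌋ = $33,162. Book value $46,429.
Year 2: ⌊$46,429 × 125%/3⌋ = $19,345. Book value $27,084.
Year 3 (final): $27,084 − $10,300 = $16,784. Book value $10,300.

$16,784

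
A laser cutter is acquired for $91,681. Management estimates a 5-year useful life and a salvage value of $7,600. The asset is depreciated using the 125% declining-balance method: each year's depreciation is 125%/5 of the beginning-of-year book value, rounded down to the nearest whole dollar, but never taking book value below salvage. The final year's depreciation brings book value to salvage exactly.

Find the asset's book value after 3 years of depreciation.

$38,679

Depreciable base = $91,681 − $7,600 = $84,081.
Year 1: ⌊$91,681 × 125%/5⌋ = $22,920. Book value $68,761.
Year 2: ⌊$68,761 × 125%/5⌋ = $17,190. Book value $51,571.
Year 3: ⌊$51,571 × 125%/5⌋ = $12,892. Book value $38,679.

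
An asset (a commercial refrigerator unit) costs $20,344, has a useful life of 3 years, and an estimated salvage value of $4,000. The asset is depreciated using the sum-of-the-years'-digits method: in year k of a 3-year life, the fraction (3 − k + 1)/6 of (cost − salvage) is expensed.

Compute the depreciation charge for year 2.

$5,448

Depreciable base = $20,344 − $4,000 = $16,344.
Sum of the years' digits = 3+2+1 = 6.
Year 1: $16,344 × 3/6 = $8,172. Book value $12,172.
Year 2: $16,344 × 2/6 = $5,448. Book value $6,724.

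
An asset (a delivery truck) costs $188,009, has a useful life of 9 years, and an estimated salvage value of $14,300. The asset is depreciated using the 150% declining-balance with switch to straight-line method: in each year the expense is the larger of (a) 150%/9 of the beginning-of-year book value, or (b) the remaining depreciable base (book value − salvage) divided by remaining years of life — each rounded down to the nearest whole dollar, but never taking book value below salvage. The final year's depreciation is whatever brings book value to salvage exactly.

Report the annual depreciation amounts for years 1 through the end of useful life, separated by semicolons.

$31,334; $26,112; $21,760; $18,133; $15,274; $15,274; $15,274; $15,274; $15,274

Depreciable base = $188,009 − $14,300 = $173,709.
Year 1: DB = ⌊$188,009 × 150%/9⌋ = $31,334; SL = ⌊$173,709/9⌋ = $19,301 → take DB $31,334. Book value $156,675.
Year 2: DB = ⌊$156,675 × 150%/9⌋ = $26,112; SL = ⌊$142,375/8⌋ = $17,796 → take DB $26,112. Book value $130,563.
Year 3: DB = ⌊$130,563 × 150%/9⌋ = $21,760; SL = ⌊$116,263/7⌋ = $16,609 → take DB $21,760. Book value $108,803.
Year 4: DB = ⌊$108,803 × 150%/9⌋ = $18,133; SL = ⌊$94,503/6⌋ = $15,750 → take DB $18,133. Book value $90,670.
Year 5: DB = ⌊$90,670 × 150%/9⌋ = $15,111; SL = ⌊$76,370/5⌋ = $15,274 → take SL $15,274. Book value $75,396.
Year 6: DB = ⌊$75,396 × 150%/9⌋ = $12,566; SL = ⌊$61,096/4⌋ = $15,274 → take SL $15,274. Book value $60,122.
Year 7: DB = ⌊$60,122 × 150%/9⌋ = $10,020; SL = ⌊$45,822/3⌋ = $15,274 → take SL $15,274. Book value $44,848.
Year 8: DB = ⌊$44,848 × 150%/9⌋ = $7,474; SL = ⌊$30,548/2⌋ = $15,274 → take SL $15,274. Book value $29,574.
Year 9 (final): $29,574 − $14,300 = $15,274. Book value $14,300.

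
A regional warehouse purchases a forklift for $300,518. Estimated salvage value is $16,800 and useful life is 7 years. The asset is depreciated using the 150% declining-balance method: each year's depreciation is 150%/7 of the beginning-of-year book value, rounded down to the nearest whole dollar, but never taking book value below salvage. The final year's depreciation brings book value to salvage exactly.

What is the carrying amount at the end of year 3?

Depreciable base = $300,518 − $16,800 = $283,718.
Year 1: ⌊$300,518 × 150%/7⌋ = $64,396. Book value $236,122.
Year 2: ⌊$236,122 × 150%/7⌋ = $50,597. Book value $185,525.
Year 3: ⌊$185,525 × 150%/7⌋ = $39,755. Book value $145,770.

$145,770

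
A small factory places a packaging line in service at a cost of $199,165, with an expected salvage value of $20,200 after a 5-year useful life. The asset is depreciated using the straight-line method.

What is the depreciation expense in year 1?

$35,793

Depreciable base = $199,165 − $20,200 = $178,965.
Annual expense = $178,965 / 5 = $35,793.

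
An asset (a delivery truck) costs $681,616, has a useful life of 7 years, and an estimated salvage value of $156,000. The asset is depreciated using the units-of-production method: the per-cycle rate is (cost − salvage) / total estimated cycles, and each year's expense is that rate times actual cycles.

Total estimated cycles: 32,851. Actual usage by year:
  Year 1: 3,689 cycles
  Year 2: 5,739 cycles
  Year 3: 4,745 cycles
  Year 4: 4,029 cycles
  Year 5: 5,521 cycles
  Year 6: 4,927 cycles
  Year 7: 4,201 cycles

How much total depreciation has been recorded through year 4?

$291,232

Depreciable base = $681,616 − $156,000 = $525,616.
Rate = $525,616 / 32,851 cycles = $16 per cycle.
Year 1: 3,689 × $16 = $59,024. Book value $622,592.
Year 2: 5,739 × $16 = $91,824. Book value $530,768.
Year 3: 4,745 × $16 = $75,920. Book value $454,848.
Year 4: 4,029 × $16 = $64,464. Book value $390,384.
Accumulated through year 4 = $681,616 − $390,384 = $291,232.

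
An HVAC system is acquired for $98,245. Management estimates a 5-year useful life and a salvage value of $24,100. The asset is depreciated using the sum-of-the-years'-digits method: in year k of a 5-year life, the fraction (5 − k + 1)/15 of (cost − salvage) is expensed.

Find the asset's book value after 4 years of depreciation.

$29,043

Depreciable base = $98,245 − $24,100 = $74,145.
Sum of the years' digits = 5+4+3+2+1 = 15.
Year 1: $74,145 × 5/15 = $24,715. Book value $73,530.
Year 2: $74,145 × 4/15 = $19,772. Book value $53,758.
Year 3: $74,145 × 3/15 = $14,829. Book value $38,929.
Year 4: $74,145 × 2/15 = $9,886. Book value $29,043.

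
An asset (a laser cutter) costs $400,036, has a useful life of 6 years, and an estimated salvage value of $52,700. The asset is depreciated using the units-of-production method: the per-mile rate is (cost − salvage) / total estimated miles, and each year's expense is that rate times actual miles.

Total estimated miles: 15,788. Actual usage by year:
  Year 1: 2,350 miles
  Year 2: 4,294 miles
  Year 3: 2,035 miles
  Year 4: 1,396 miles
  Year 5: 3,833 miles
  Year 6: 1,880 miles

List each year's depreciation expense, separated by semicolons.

Depreciable base = $400,036 − $52,700 = $347,336.
Rate = $347,336 / 15,788 miles = $22 per mile.
Year 1: 2,350 × $22 = $51,700. Book value $348,336.
Year 2: 4,294 × $22 = $94,468. Book value $253,868.
Year 3: 2,035 × $22 = $44,770. Book value $209,098.
Year 4: 1,396 × $22 = $30,712. Book value $178,386.
Year 5: 3,833 × $22 = $84,326. Book value $94,060.
Year 6: 1,880 × $22 = $41,360. Book value $52,700.

$51,700; $94,468; $44,770; $30,712; $84,326; $41,360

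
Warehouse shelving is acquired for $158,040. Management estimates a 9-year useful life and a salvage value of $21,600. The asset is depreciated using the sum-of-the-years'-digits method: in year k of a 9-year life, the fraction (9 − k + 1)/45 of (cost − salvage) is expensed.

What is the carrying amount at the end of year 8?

Depreciable base = $158,040 − $21,600 = $136,440.
Sum of the years' digits = 9+8+7+6+5+4+3+2+1 = 45.
Year 1: $136,440 × 9/45 = $27,288. Book value $130,752.
Year 2: $136,440 × 8/45 = $24,256. Book value $106,496.
Year 3: $136,440 × 7/45 = $21,224. Book value $85,272.
Year 4: $136,440 × 6/45 = $18,192. Book value $67,080.
Year 5: $136,440 × 5/45 = $15,160. Book value $51,920.
Year 6: $136,440 × 4/45 = $12,128. Book value $39,792.
Year 7: $136,440 × 3/45 = $9,096. Book value $30,696.
Year 8: $136,440 × 2/45 = $6,064. Book value $24,632.

$24,632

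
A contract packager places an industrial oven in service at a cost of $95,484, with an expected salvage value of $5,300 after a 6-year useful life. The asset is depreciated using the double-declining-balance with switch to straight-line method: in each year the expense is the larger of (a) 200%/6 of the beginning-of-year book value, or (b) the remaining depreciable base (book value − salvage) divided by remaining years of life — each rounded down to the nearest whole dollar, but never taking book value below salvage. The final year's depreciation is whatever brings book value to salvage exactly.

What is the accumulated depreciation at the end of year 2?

Depreciable base = $95,484 − $5,300 = $90,184.
Year 1: DB = ⌊$95,484 × 200%/6⌋ = $31,828; SL = ⌊$90,184/6⌋ = $15,030 → take DB $31,828. Book value $63,656.
Year 2: DB = ⌊$63,656 × 200%/6⌋ = $21,218; SL = ⌊$58,356/5⌋ = $11,671 → take DB $21,218. Book value $42,438.
Accumulated through year 2 = $95,484 − $42,438 = $53,046.

$53,046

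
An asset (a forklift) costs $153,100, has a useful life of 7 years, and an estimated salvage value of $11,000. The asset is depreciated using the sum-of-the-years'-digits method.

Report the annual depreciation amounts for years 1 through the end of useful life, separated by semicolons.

$35,525; $30,450; $25,375; $20,300; $15,225; $10,150; $5,075

Depreciable base = $153,100 − $11,000 = $142,100.
Sum of the years' digits = 7+6+5+4+3+2+1 = 28.
Year 1: $142,100 × 7/28 = $35,525. Book value $117,575.
Year 2: $142,100 × 6/28 = $30,450. Book value $87,125.
Year 3: $142,100 × 5/28 = $25,375. Book value $61,750.
Year 4: $142,100 × 4/28 = $20,300. Book value $41,450.
Year 5: $142,100 × 3/28 = $15,225. Book value $26,225.
Year 6: $142,100 × 2/28 = $10,150. Book value $16,075.
Year 7: $142,100 × 1/28 = $5,075. Book value $11,000.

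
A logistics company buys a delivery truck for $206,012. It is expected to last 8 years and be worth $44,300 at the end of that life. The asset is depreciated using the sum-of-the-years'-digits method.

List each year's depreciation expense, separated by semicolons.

Depreciable base = $206,012 − $44,300 = $161,712.
Sum of the years' digits = 8+7+6+5+4+3+2+1 = 36.
Year 1: $161,712 × 8/36 = $35,936. Book value $170,076.
Year 2: $161,712 × 7/36 = $31,444. Book value $138,632.
Year 3: $161,712 × 6/36 = $26,952. Book value $111,680.
Year 4: $161,712 × 5/36 = $22,460. Book value $89,220.
Year 5: $161,712 × 4/36 = $17,968. Book value $71,252.
Year 6: $161,712 × 3/36 = $13,476. Book value $57,776.
Year 7: $161,712 × 2/36 = $8,984. Book value $48,792.
Year 8: $161,712 × 1/36 = $4,492. Book value $44,300.

$35,936; $31,444; $26,952; $22,460; $17,968; $13,476; $8,984; $4,492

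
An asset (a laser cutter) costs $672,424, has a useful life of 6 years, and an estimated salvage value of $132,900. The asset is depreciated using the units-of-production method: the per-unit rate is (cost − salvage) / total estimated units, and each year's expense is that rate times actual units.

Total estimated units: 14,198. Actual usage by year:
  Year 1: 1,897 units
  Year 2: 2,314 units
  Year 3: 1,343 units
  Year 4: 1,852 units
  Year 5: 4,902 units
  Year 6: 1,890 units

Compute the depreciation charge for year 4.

Depreciable base = $672,424 − $132,900 = $539,524.
Rate = $539,524 / 14,198 units = $38 per unit.
Year 1: 1,897 × $38 = $72,086. Book value $600,338.
Year 2: 2,314 × $38 = $87,932. Book value $512,406.
Year 3: 1,343 × $38 = $51,034. Book value $461,372.
Year 4: 1,852 × $38 = $70,376. Book value $390,996.

$70,376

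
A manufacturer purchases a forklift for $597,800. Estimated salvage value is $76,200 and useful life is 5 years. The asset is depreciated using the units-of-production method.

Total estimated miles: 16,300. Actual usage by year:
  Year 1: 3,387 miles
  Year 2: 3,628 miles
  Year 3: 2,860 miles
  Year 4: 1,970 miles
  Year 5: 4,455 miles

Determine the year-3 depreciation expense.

$91,520

Depreciable base = $597,800 − $76,200 = $521,600.
Rate = $521,600 / 16,300 miles = $32 per mile.
Year 1: 3,387 × $32 = $108,384. Book value $489,416.
Year 2: 3,628 × $32 = $116,096. Book value $373,320.
Year 3: 2,860 × $32 = $91,520. Book value $281,800.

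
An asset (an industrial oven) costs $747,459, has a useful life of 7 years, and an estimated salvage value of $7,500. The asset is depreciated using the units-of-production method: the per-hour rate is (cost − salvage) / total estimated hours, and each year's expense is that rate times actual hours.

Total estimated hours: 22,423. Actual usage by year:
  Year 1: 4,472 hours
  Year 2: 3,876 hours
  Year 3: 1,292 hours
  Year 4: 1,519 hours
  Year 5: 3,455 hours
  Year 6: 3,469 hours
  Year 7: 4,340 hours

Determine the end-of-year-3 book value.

$429,339

Depreciable base = $747,459 − $7,500 = $739,959.
Rate = $739,959 / 22,423 hours = $33 per hour.
Year 1: 4,472 × $33 = $147,576. Book value $599,883.
Year 2: 3,876 × $33 = $127,908. Book value $471,975.
Year 3: 1,292 × $33 = $42,636. Book value $429,339.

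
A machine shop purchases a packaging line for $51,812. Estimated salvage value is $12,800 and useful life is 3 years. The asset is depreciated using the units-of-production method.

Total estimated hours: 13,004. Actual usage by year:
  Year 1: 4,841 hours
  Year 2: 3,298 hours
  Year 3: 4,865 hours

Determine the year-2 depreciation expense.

Depreciable base = $51,812 − $12,800 = $39,012.
Rate = $39,012 / 13,004 hours = $3 per hour.
Year 1: 4,841 × $3 = $14,523. Book value $37,289.
Year 2: 3,298 × $3 = $9,894. Book value $27,395.

$9,894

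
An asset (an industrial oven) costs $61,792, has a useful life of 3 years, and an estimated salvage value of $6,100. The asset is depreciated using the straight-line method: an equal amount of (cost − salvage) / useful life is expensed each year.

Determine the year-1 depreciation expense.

$18,564

Depreciable base = $61,792 − $6,100 = $55,692.
Annual expense = $55,692 / 3 = $18,564.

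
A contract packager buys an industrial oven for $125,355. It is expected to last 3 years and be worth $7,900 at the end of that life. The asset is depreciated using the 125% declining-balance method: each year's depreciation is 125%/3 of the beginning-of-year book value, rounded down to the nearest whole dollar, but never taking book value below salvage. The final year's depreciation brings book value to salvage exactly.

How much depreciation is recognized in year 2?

Depreciable base = $125,355 − $7,900 = $117,455.
Year 1: ⌊$125,355 × 125%/3⌋ = $52,231. Book value $73,124.
Year 2: ⌊$73,124 × 125%/3⌋ = $30,468. Book value $42,656.

$30,468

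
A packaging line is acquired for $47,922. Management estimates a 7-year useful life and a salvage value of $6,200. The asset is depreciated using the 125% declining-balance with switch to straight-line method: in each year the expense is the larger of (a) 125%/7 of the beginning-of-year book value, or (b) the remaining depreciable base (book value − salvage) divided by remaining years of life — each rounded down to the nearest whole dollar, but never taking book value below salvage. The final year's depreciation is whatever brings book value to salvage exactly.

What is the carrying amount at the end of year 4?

Depreciable base = $47,922 − $6,200 = $41,722.
Year 1: DB = ⌊$47,922 × 125%/7⌋ = $8,557; SL = ⌊$41,722/7⌋ = $5,960 → take DB $8,557. Book value $39,365.
Year 2: DB = ⌊$39,365 × 125%/7⌋ = $7,029; SL = ⌊$33,165/6⌋ = $5,527 → take DB $7,029. Book value $32,336.
Year 3: DB = ⌊$32,336 × 125%/7⌋ = $5,774; SL = ⌊$26,136/5⌋ = $5,227 → take DB $5,774. Book value $26,562.
Year 4: DB = ⌊$26,562 × 125%/7⌋ = $4,743; SL = ⌊$20,362/4⌋ = $5,090 → take SL $5,090. Book value $21,472.

$21,472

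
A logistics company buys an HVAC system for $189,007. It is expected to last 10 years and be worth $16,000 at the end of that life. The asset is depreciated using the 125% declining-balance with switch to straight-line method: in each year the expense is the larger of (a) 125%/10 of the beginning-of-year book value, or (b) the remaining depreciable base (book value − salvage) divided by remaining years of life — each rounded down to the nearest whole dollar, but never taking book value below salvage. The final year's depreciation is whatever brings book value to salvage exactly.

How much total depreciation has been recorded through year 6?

$109,810

Depreciable base = $189,007 − $16,000 = $173,007.
Year 1: DB = ⌊$189,007 × 125%/10⌋ = $23,625; SL = ⌊$173,007/10⌋ = $17,300 → take DB $23,625. Book value $165,382.
Year 2: DB = ⌊$165,382 × 125%/10⌋ = $20,672; SL = ⌊$149,382/9⌋ = $16,598 → take DB $20,672. Book value $144,710.
Year 3: DB = ⌊$144,710 × 125%/10⌋ = $18,088; SL = ⌊$128,710/8⌋ = $16,088 → take DB $18,088. Book value $126,622.
Year 4: DB = ⌊$126,622 × 125%/10⌋ = $15,827; SL = ⌊$110,622/7⌋ = $15,803 → take DB $15,827. Book value $110,795.
Year 5: DB = ⌊$110,795 × 125%/10⌋ = $13,849; SL = ⌊$94,795/6⌋ = $15,799 → take SL $15,799. Book value $94,996.
Year 6: DB = ⌊$94,996 × 125%/10⌋ = $11,874; SL = ⌊$78,996/5⌋ = $15,799 → take SL $15,799. Book value $79,197.
Accumulated through year 6 = $189,007 − $79,197 = $109,810.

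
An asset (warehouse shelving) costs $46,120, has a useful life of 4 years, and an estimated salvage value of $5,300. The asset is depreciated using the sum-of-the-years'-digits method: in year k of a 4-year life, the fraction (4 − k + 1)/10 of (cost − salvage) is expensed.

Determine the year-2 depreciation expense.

$12,246

Depreciable base = $46,120 − $5,300 = $40,820.
Sum of the years' digits = 4+3+2+1 = 10.
Year 1: $40,820 × 4/10 = $16,328. Book value $29,792.
Year 2: $40,820 × 3/10 = $12,246. Book value $17,546.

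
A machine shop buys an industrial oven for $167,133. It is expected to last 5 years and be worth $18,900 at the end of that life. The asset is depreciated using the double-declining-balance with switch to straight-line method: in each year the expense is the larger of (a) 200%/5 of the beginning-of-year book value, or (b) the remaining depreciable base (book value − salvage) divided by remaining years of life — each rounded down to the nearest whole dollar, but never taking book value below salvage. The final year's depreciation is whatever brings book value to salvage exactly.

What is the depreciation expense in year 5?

$2,761

Depreciable base = $167,133 − $18,900 = $148,233.
Year 1: DB = ⌊$167,133 × 200%/5⌋ = $66,853; SL = ⌊$148,233/5⌋ = $29,646 → take DB $66,853. Book value $100,280.
Year 2: DB = ⌊$100,280 × 200%/5⌋ = $40,112; SL = ⌊$81,380/4⌋ = $20,345 → take DB $40,112. Book value $60,168.
Year 3: DB = ⌊$60,168 × 200%/5⌋ = $24,067; SL = ⌊$41,268/3⌋ = $13,756 → take DB $24,067. Book value $36,101.
Year 4: DB = ⌊$36,101 × 200%/5⌋ = $14,440; SL = ⌊$17,201/2⌋ = $8,600 → take DB $14,440. Book value $21,661.
Year 5 (final): $21,661 − $18,900 = $2,761. Book value $18,900.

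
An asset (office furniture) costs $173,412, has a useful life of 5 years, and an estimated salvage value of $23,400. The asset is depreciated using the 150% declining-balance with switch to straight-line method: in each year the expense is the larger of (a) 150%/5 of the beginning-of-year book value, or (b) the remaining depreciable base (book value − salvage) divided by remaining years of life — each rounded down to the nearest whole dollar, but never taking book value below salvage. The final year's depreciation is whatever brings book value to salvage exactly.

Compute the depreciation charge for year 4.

$18,041

Depreciable base = $173,412 − $23,400 = $150,012.
Year 1: DB = ⌊$173,412 × 150%/5⌋ = $52,023; SL = ⌊$150,012/5⌋ = $30,002 → take DB $52,023. Book value $121,389.
Year 2: DB = ⌊$121,389 × 150%/5⌋ = $36,416; SL = ⌊$97,989/4⌋ = $24,497 → take DB $36,416. Book value $84,973.
Year 3: DB = ⌊$84,973 × 150%/5⌋ = $25,491; SL = ⌊$61,573/3⌋ = $20,524 → take DB $25,491. Book value $59,482.
Year 4: DB = ⌊$59,482 × 150%/5⌋ = $17,844; SL = ⌊$36,082/2⌋ = $18,041 → take SL $18,041. Book value $41,441.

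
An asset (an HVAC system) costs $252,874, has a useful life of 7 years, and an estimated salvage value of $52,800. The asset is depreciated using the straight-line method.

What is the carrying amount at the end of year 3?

Depreciable base = $252,874 − $52,800 = $200,074.
Annual expense = $200,074 / 7 = $28,582.
End of year 1: book value $224,292.
End of year 2: book value $195,710.
End of year 3: book value $167,128.

$167,128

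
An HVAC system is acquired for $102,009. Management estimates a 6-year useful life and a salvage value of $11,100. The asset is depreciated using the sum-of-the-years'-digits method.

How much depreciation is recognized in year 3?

$17,316

Depreciable base = $102,009 − $11,100 = $90,909.
Sum of the years' digits = 6+5+4+3+2+1 = 21.
Year 1: $90,909 × 6/21 = $25,974. Book value $76,035.
Year 2: $90,909 × 5/21 = $21,645. Book value $54,390.
Year 3: $90,909 × 4/21 = $17,316. Book value $37,074.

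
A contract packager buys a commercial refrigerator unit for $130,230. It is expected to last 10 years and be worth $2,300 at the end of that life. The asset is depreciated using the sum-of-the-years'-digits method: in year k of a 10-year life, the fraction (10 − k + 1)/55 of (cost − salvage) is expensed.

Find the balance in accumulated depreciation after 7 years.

Depreciable base = $130,230 − $2,300 = $127,930.
Sum of the years' digits = 10+9+8+7+6+5+4+3+2+1 = 55.
Year 1: $127,930 × 10/55 = $23,260. Book value $106,970.
Year 2: $127,930 × 9/55 = $20,934. Book value $86,036.
Year 3: $127,930 × 8/55 = $18,608. Book value $67,428.
Year 4: $127,930 × 7/55 = $16,282. Book value $51,146.
Year 5: $127,930 × 6/55 = $13,956. Book value $37,190.
Year 6: $127,930 × 5/55 = $11,630. Book value $25,560.
Year 7: $127,930 × 4/55 = $9,304. Book value $16,256.
Accumulated through year 7 = $130,230 − $16,256 = $113,974.

$113,974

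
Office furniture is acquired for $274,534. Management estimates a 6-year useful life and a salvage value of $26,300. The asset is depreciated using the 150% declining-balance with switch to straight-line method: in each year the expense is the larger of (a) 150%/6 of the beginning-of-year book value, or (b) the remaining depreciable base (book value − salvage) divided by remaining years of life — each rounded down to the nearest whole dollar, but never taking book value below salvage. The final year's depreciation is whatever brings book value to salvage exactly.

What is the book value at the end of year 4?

$85,980

Depreciable base = $274,534 − $26,300 = $248,234.
Year 1: DB = ⌊$274,534 × 150%/6⌋ = $68,633; SL = ⌊$248,234/6⌋ = $41,372 → take DB $68,633. Book value $205,901.
Year 2: DB = ⌊$205,901 × 150%/6⌋ = $51,475; SL = ⌊$179,601/5⌋ = $35,920 → take DB $51,475. Book value $154,426.
Year 3: DB = ⌊$154,426 × 150%/6⌋ = $38,606; SL = ⌊$128,126/4⌋ = $32,031 → take DB $38,606. Book value $115,820.
Year 4: DB = ⌊$115,820 × 150%/6⌋ = $28,955; SL = ⌊$89,520/3⌋ = $29,840 → take SL $29,840. Book value $85,980.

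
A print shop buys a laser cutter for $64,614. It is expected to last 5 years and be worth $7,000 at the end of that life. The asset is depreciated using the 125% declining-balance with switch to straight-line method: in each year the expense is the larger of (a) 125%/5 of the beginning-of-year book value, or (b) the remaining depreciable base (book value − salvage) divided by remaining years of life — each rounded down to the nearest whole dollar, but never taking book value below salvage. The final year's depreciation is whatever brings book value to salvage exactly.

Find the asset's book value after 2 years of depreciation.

Depreciable base = $64,614 − $7,000 = $57,614.
Year 1: DB = ⌊$64,614 × 125%/5⌋ = $16,153; SL = ⌊$57,614/5⌋ = $11,522 → take DB $16,153. Book value $48,461.
Year 2: DB = ⌊$48,461 × 125%/5⌋ = $12,115; SL = ⌊$41,461/4⌋ = $10,365 → take DB $12,115. Book value $36,346.

$36,346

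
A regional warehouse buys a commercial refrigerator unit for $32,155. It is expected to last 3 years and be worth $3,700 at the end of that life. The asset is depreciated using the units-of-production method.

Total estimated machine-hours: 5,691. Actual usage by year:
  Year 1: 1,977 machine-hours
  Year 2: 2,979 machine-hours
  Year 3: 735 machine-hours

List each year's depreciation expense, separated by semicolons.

$9,885; $14,895; $3,675

Depreciable base = $32,155 − $3,700 = $28,455.
Rate = $28,455 / 5,691 machine-hours = $5 per machine-hour.
Year 1: 1,977 × $5 = $9,885. Book value $22,270.
Year 2: 2,979 × $5 = $14,895. Book value $7,375.
Year 3: 735 × $5 = $3,675. Book value $3,700.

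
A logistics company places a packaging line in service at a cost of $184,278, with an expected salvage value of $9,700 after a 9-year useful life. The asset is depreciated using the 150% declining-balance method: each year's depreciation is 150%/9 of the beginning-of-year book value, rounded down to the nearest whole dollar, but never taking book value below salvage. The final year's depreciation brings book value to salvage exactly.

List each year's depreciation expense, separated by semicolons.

$30,713; $25,594; $21,328; $17,773; $14,811; $12,343; $10,286; $8,571; $33,159

Depreciable base = $184,278 − $9,700 = $174,578.
Year 1: ⌊$184,278 × 150%/9⌋ = $30,713. Book value $153,565.
Year 2: ⌊$153,565 × 150%/9⌋ = $25,594. Book value $127,971.
Year 3: ⌊$127,971 × 150%/9⌋ = $21,328. Book value $106,643.
Year 4: ⌊$106,643 × 150%/9⌋ = $17,773. Book value $88,870.
Year 5: ⌊$88,870 × 150%/9⌋ = $14,811. Book value $74,059.
Year 6: ⌊$74,059 × 150%/9⌋ = $12,343. Book value $61,716.
Year 7: ⌊$61,716 × 150%/9⌋ = $10,286. Book value $51,430.
Year 8: ⌊$51,430 × 150%/9⌋ = $8,571. Book value $42,859.
Year 9 (final): $42,859 − $9,700 = $33,159. Book value $9,700.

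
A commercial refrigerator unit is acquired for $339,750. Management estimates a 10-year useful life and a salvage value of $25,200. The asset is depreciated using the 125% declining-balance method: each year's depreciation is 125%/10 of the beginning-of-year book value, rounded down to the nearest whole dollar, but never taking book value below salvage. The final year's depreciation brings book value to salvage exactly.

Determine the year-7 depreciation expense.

$19,060

Depreciable base = $339,750 − $25,200 = $314,550.
Year 1: ⌊$339,750 × 125%/10⌋ = $42,468. Book value $297,282.
Year 2: ⌊$297,282 × 125%/10⌋ = $37,160. Book value $260,122.
Year 3: ⌊$260,122 × 125%/10⌋ = $32,515. Book value $227,607.
Year 4: ⌊$227,607 × 125%/10⌋ = $28,450. Book value $199,157.
Year 5: ⌊$199,157 × 125%/10⌋ = $24,894. Book value $174,263.
Year 6: ⌊$174,263 × 125%/10⌋ = $21,782. Book value $152,481.
Year 7: ⌊$152,481 × 125%/10⌋ = $19,060. Book value $133,421.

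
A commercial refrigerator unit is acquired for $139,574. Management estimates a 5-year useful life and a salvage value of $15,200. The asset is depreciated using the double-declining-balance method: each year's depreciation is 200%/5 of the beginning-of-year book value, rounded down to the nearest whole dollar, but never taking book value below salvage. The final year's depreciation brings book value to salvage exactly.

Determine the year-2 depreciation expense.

$33,498

Depreciable base = $139,574 − $15,200 = $124,374.
Year 1: ⌊$139,574 × 200%/5⌋ = $55,829. Book value $83,745.
Year 2: ⌊$83,745 × 200%/5⌋ = $33,498. Book value $50,247.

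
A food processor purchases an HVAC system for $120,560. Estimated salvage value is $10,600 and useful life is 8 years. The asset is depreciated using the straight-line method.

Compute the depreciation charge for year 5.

Depreciable base = $120,560 − $10,600 = $109,960.
Annual expense = $109,960 / 8 = $13,745.

$13,745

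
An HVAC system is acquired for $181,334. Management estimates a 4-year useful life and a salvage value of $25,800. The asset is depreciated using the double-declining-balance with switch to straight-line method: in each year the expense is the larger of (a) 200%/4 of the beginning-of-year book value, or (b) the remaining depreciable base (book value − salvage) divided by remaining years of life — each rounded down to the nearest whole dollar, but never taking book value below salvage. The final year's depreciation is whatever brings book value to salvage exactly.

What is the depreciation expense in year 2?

$45,333

Depreciable base = $181,334 − $25,800 = $155,534.
Year 1: DB = ⌊$181,334 × 200%/4⌋ = $90,667; SL = ⌊$155,534/4⌋ = $38,883 → take DB $90,667. Book value $90,667.
Year 2: DB = ⌊$90,667 × 200%/4⌋ = $45,333; SL = ⌊$64,867/3⌋ = $21,622 → take DB $45,333. Book value $45,334.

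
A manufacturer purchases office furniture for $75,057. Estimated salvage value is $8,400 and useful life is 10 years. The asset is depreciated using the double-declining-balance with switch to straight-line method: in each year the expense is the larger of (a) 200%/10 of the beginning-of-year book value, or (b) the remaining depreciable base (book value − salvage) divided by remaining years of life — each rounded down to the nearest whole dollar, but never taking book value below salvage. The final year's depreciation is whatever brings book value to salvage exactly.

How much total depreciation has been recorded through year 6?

Depreciable base = $75,057 − $8,400 = $66,657.
Year 1: DB = ⌊$75,057 × 200%/10⌋ = $15,011; SL = ⌊$66,657/10⌋ = $6,665 → take DB $15,011. Book value $60,046.
Year 2: DB = ⌊$60,046 × 200%/10⌋ = $12,009; SL = ⌊$51,646/9⌋ = $5,738 → take DB $12,009. Book value $48,037.
Year 3: DB = ⌊$48,037 × 200%/10⌋ = $9,607; SL = ⌊$39,637/8⌋ = $4,954 → take DB $9,607. Book value $38,430.
Year 4: DB = ⌊$38,430 × 200%/10⌋ = $7,686; SL = ⌊$30,030/7⌋ = $4,290 → take DB $7,686. Book value $30,744.
Year 5: DB = ⌊$30,744 × 200%/10⌋ = $6,148; SL = ⌊$22,344/6⌋ = $3,724 → take DB $6,148. Book value $24,596.
Year 6: DB = ⌊$24,596 × 200%/10⌋ = $4,919; SL = ⌊$16,196/5⌋ = $3,239 → take DB $4,919. Book value $19,677.
Accumulated through year 6 = $75,057 − $19,677 = $55,380.

$55,380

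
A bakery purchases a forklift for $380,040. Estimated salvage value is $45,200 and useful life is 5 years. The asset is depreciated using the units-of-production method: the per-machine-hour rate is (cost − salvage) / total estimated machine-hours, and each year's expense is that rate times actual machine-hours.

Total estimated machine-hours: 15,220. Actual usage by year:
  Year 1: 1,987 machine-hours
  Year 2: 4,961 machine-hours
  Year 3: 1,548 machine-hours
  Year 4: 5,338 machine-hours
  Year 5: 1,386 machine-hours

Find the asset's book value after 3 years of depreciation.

$193,128

Depreciable base = $380,040 − $45,200 = $334,840.
Rate = $334,840 / 15,220 machine-hours = $22 per machine-hour.
Year 1: 1,987 × $22 = $43,714. Book value $336,326.
Year 2: 4,961 × $22 = $109,142. Book value $227,184.
Year 3: 1,548 × $22 = $34,056. Book value $193,128.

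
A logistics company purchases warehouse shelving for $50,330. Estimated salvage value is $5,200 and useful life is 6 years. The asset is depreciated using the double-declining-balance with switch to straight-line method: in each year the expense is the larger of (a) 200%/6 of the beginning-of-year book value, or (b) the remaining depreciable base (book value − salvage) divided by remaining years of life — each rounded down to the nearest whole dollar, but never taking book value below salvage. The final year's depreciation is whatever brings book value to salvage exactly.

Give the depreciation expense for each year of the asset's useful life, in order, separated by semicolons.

$16,776; $11,184; $7,456; $4,971; $3,314; $1,429

Depreciable base = $50,330 − $5,200 = $45,130.
Year 1: DB = ⌊$50,330 × 200%/6⌋ = $16,776; SL = ⌊$45,130/6⌋ = $7,521 → take DB $16,776. Book value $33,554.
Year 2: DB = ⌊$33,554 × 200%/6⌋ = $11,184; SL = ⌊$28,354/5⌋ = $5,670 → take DB $11,184. Book value $22,370.
Year 3: DB = ⌊$22,370 × 200%/6⌋ = $7,456; SL = ⌊$17,170/4⌋ = $4,292 → take DB $7,456. Book value $14,914.
Year 4: DB = ⌊$14,914 × 200%/6⌋ = $4,971; SL = ⌊$9,714/3⌋ = $3,238 → take DB $4,971. Book value $9,943.
Year 5: DB = ⌊$9,943 × 200%/6⌋ = $3,314; SL = ⌊$4,743/2⌋ = $2,371 → take DB $3,314. Book value $6,629.
Year 6 (final): $6,629 − $5,200 = $1,429. Book value $5,200.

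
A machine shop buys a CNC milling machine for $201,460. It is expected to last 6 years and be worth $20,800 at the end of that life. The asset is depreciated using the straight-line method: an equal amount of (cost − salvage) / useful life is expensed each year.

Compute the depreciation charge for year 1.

Depreciable base = $201,460 − $20,800 = $180,660.
Annual expense = $180,660 / 6 = $30,110.

$30,110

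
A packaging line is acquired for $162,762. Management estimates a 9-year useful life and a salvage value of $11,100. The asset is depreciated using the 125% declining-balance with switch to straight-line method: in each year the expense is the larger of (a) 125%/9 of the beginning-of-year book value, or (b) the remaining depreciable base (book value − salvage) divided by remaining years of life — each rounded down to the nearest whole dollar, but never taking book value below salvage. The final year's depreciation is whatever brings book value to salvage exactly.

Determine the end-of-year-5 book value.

$72,987

Depreciable base = $162,762 − $11,100 = $151,662.
Year 1: DB = ⌊$162,762 × 125%/9⌋ = $22,605; SL = ⌊$151,662/9⌋ = $16,851 → take DB $22,605. Book value $140,157.
Year 2: DB = ⌊$140,157 × 125%/9⌋ = $19,466; SL = ⌊$129,057/8⌋ = $16,132 → take DB $19,466. Book value $120,691.
Year 3: DB = ⌊$120,691 × 125%/9⌋ = $16,762; SL = ⌊$109,591/7⌋ = $15,655 → take DB $16,762. Book value $103,929.
Year 4: DB = ⌊$103,929 × 125%/9⌋ = $14,434; SL = ⌊$92,829/6⌋ = $15,471 → take SL $15,471. Book value $88,458.
Year 5: DB = ⌊$88,458 × 125%/9⌋ = $12,285; SL = ⌊$77,358/5⌋ = $15,471 → take SL $15,471. Book value $72,987.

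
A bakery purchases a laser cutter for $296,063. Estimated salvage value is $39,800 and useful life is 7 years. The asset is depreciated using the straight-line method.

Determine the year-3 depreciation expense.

Depreciable base = $296,063 − $39,800 = $256,263.
Annual expense = $256,263 / 7 = $36,609.

$36,609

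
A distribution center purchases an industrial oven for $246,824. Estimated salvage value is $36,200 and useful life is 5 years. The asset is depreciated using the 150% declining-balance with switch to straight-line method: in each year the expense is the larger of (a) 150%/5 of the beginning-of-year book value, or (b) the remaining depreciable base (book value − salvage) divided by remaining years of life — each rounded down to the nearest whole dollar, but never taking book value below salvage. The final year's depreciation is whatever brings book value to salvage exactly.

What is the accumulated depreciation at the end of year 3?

$162,163

Depreciable base = $246,824 − $36,200 = $210,624.
Year 1: DB = ⌊$246,824 × 150%/5⌋ = $74,047; SL = ⌊$210,624/5⌋ = $42,124 → take DB $74,047. Book value $172,777.
Year 2: DB = ⌊$172,777 × 150%/5⌋ = $51,833; SL = ⌊$136,577/4⌋ = $34,144 → take DB $51,833. Book value $120,944.
Year 3: DB = ⌊$120,944 × 150%/5⌋ = $36,283; SL = ⌊$84,744/3⌋ = $28,248 → take DB $36,283. Book value $84,661.
Accumulated through year 3 = $246,824 − $84,661 = $162,163.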